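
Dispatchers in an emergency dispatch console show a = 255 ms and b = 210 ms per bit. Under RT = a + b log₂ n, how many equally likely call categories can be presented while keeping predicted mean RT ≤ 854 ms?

Information budget: (854 − 255)/210 = 2.8524 bits, so n ≤ 2^2.8524 = 7.222 → at most 7.

7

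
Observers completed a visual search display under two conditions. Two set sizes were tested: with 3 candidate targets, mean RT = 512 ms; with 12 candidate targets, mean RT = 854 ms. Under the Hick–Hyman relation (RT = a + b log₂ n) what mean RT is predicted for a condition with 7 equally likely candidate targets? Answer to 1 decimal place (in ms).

721.0 ms

Fit slope and intercept:
  b = (854 − 512) / (log₂ 12 − log₂ 3) = 342 / (3.5850 − 1.5850) = 171.000 ms/bit
  a = 512 − 171.000 × 1.5850 = 240.971 ms
Then RT(7) = 240.971 + 171.000 × log₂ 7 = 240.971 + 171.000 × 2.8074 ≈ 721.029 ms.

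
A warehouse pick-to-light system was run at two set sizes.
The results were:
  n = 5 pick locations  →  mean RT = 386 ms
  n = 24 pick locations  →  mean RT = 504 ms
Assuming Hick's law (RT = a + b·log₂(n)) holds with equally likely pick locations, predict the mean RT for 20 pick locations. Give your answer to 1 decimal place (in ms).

Solve the two-equation system in a and b:
  b = (504 − 386) / (log₂ 24 − log₂ 5) = 118 / (4.5850 − 2.3219) = 52.142 ms/bit
  a = 386 − 52.142 × 2.3219 = 264.929 ms
Then RT(20) = 264.929 + 52.142 × log₂ 20 = 264.929 + 52.142 × 4.3219 ≈ 490.285 ms.

490.3 ms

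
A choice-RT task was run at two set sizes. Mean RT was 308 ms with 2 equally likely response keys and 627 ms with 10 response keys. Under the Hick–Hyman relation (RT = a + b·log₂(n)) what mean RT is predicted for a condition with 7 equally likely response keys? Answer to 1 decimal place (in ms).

556.3 ms

RT is linear in log₂ n, so two points fix the line:
  b = (627 − 308) / (log₂ 10 − log₂ 2) = 319 / (3.3219 − 1) = 137.386 ms/bit
  a = 308 − 137.386 × 1 = 170.614 ms
Then RT(7) = 170.614 + 137.386 × log₂ 7 = 170.614 + 137.386 × 2.8074 ≈ 556.305 ms.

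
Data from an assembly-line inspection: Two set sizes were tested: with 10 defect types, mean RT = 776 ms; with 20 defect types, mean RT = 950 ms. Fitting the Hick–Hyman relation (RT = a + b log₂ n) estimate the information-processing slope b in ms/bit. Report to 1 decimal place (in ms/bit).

174.0 ms/bit

b = (RT₂ − RT₁)/(log₂ n₂ − log₂ n₁) = (950 − 776)/(4.3219 − 3.3219) = 174.000 ms/bit.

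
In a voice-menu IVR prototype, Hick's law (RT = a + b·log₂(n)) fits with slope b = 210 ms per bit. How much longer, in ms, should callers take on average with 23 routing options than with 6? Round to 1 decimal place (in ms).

407.1 ms

ΔRT = (a + b log₂ n₂) − (a + b log₂ n₁) = b·(log₂ n₂ − log₂ n₁).
log₂(23) − log₂(6) = 4.5236 − 2.5850 = 1.9386.
ΔRT = 210 × 1.9386 = 407.106 ms.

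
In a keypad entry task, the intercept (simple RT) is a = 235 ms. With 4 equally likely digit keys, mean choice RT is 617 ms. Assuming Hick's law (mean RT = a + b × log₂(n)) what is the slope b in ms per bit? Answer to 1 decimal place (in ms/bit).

log₂(4) = 2 bits.
b = (RT − a)/log₂ n = (617 − 235) / 2 = 191.000 ms/bit.

191.0 ms/bit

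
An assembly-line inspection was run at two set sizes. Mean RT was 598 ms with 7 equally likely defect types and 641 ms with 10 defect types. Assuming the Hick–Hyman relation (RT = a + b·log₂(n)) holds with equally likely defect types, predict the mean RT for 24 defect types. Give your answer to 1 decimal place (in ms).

Solve the two-equation system in a and b:
  b = (641 − 598) / (log₂ 10 − log₂ 7) = 43 / (3.3219 − 2.8074) = 83.564 ms/bit
  a = 598 − 83.564 × 2.8074 = 363.405 ms
Then RT(24) = 363.405 + 83.564 × log₂ 24 = 363.405 + 83.564 × 4.5850 ≈ 746.545 ms.

746.5 ms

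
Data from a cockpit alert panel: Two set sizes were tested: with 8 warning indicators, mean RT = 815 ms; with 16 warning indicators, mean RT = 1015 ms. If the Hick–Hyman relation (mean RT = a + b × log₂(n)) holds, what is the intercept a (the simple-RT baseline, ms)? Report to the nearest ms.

Slope: b = (1015 − 815) / (log₂ 16 − log₂ 8) = 200/1.0000 = 200 ms/bit.
Intercept: a = 815 − 200·log₂(8) = 215.000 ms.

215 ms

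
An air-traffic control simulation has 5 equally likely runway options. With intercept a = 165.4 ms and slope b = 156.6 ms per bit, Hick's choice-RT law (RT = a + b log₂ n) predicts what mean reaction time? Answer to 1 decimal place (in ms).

529.0 ms

log₂(5) = 2.3219 bits, so RT = 165.4 + 156.6 × 2.3219 ≈ 529.014 ms.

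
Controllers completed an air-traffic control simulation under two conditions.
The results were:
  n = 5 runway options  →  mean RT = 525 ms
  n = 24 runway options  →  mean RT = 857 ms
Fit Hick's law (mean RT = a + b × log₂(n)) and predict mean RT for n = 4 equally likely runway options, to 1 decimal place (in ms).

477.8 ms

Solve the two-equation system in a and b:
  b = (857 − 525) / (log₂ 24 − log₂ 5) = 332 / (4.5850 − 2.3219) = 146.706 ms/bit
  a = 525 − 146.706 × 2.3219 = 184.360 ms
Then RT(4) = 184.360 + 146.706 × log₂ 4 = 184.360 + 146.706 × 2 ≈ 477.771 ms.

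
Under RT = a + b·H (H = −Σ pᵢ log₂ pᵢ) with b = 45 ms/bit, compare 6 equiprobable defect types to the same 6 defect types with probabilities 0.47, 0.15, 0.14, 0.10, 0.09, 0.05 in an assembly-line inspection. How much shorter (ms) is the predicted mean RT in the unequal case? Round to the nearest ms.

The RT saving is b·ΔH. Equiprobable H₀ = log₂(6) = 2.5850 bits; with the given probabilities H = 2.1806 bits.
b·(H₀ − H) = 45 × (2.5850 − 2.1806) = 18.20 ms.

18 ms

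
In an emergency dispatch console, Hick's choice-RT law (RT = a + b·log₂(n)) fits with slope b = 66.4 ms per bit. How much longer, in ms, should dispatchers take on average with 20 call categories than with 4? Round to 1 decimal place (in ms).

ΔRT = (a + b log₂ n₂) − (a + b log₂ n₁) = b·(log₂ n₂ − log₂ n₁).
log₂(20) − log₂(4) = 4.3219 − 2 = 2.3219.
ΔRT = 66.4 × 2.3219 = 154.176 ms.

154.2 ms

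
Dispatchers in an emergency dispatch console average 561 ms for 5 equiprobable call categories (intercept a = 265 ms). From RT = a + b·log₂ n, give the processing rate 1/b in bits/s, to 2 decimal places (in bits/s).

7.84 bits/s

b = (561 − 265)/log₂ 5 = 296/2.3219 = 127.480 ms per bit = 0.12748 s/bit; the reciprocal is 7.844 bits/s.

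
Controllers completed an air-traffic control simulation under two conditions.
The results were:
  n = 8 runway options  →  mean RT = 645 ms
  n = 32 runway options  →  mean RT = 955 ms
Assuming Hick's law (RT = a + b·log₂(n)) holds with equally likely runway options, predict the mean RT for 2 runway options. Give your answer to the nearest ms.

Fit slope and intercept:
  b = (955 − 645) / (log₂ 32 − log₂ 8) = 310 / (5 − 3) = 155 ms/bit
  a = 645 − 155 × 3 = 180 ms
Then RT(2) = 180 + 155 × log₂ 2 = 180 + 155 × 1 ≈ 335.000 ms.

335 ms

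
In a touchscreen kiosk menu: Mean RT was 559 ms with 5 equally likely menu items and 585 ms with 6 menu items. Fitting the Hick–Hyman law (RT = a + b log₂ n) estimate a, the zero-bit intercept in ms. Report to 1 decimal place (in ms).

b = (RT₂ − RT₁)/(log₂ n₂ − log₂ n₁) = (585 − 559)/(2.5850 − 2.3219) = 98.846 ms/bit.
Intercept: a = 559 − 98.846·log₂(5) = 329.486 ms.

329.5 ms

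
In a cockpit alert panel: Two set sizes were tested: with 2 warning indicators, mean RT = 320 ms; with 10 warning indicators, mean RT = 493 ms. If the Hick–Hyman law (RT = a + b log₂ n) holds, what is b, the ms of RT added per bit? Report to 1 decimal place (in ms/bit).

74.5 ms/bit

The slope on a log₂ axis is (493 − 320) / (3.3219 − 1) = 74.507 ms/bit.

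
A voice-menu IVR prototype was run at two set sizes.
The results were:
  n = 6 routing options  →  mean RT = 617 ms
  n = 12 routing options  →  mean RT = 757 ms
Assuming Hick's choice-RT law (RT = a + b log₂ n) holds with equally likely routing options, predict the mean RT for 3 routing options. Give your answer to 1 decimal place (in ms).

477.0 ms

Fit slope and intercept:
  b = (757 − 617) / (log₂ 12 − log₂ 6) = 140 / (3.5850 − 2.5850) = 140.000 ms/bit
  a = 617 − 140.000 × 2.5850 = 255.105 ms
Then RT(3) = 255.105 + 140.000 × log₂ 3 = 255.105 + 140.000 × 1.5850 ≈ 477.000 ms.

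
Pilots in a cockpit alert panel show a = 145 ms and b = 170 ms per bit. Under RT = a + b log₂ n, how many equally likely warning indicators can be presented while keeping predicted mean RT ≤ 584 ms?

Information budget: (584 − 145)/170 = 2.5824 bits, so n ≤ 2^2.5824 = 5.989 → at most 5.

5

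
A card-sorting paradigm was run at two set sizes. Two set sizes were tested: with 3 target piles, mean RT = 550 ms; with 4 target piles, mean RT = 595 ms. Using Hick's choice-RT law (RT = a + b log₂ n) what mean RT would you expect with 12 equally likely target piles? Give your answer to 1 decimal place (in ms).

Solve the two-equation system in a and b:
  b = (595 − 550) / (log₂ 4 − log₂ 3) = 45 / (2 − 1.5850) = 108.424 ms/bit
  a = 550 − 108.424 × 1.5850 = 378.152 ms
Then RT(12) = 378.152 + 108.424 × log₂ 12 = 378.152 + 108.424 × 3.5850 ≈ 766.848 ms.

766.8 ms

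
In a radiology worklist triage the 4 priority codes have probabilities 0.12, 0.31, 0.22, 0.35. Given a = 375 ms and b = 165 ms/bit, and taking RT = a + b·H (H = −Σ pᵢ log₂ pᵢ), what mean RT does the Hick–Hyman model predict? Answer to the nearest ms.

Entropy contributions −pᵢ log₂ pᵢ: 0.3671, 0.5238, 0.4806, 0.5301; sum H = 1.9015 bits.
RT = a + bH = 375 + 165·1.9015 = 688.75 ms.

689 ms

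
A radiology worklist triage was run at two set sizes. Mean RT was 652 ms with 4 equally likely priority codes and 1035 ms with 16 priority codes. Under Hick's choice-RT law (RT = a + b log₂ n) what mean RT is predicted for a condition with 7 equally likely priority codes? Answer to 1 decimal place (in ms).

806.6 ms

RT is linear in log₂ n, so two points fix the line:
  b = (1035 − 652) / (log₂ 16 − log₂ 4) = 383 / (4 − 2) = 191.500 ms/bit
  a = 652 − 191.500 × 2 = 269.000 ms
Then RT(7) = 269.000 + 191.500 × log₂ 7 = 269.000 + 191.500 × 2.8074 ≈ 806.608 ms.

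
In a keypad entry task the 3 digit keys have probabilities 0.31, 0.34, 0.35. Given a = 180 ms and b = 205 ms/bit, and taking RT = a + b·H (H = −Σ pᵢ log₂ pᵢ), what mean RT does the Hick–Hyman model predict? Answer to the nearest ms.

505 ms

H = 0.31·log₂(1/0.31) + 0.34·log₂(1/0.34) + 0.35·log₂(1/0.35) = 1.5831 bits.
RT = 180 + 205 × 1.5831 = 504.53 ms.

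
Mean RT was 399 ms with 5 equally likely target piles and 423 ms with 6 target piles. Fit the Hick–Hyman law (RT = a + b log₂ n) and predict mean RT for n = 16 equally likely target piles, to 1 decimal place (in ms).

With log₂ n on the abscissa the relation is linear; from the two conditions:
  b = (423 − 399) / (log₂ 6 − log₂ 5) = 24 / (2.5850 − 2.3219) = 91.243 ms/bit
  a = 399 − 91.243 × 2.3219 = 187.141 ms
Then RT(16) = 187.141 + 91.243 × log₂ 16 = 187.141 + 91.243 × 4 ≈ 552.112 ms.

552.1 ms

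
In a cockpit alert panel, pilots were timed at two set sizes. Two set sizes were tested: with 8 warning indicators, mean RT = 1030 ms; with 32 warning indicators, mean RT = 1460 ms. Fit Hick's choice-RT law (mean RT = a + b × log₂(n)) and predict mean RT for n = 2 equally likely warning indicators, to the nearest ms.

600 ms

With log₂ n on the abscissa the relation is linear; from the two conditions:
  b = (1460 − 1030) / (log₂ 32 − log₂ 8) = 430 / (5 − 3) = 215 ms/bit
  a = 1030 − 215 × 3 = 385 ms
Then RT(2) = 385 + 215 × log₂ 2 = 385 + 215 × 1 ≈ 600.000 ms.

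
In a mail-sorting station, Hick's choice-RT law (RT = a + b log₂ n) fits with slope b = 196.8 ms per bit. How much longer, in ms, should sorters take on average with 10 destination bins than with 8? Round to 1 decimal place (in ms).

ΔRT = (a + b log₂ n₂) − (a + b log₂ n₁) = b·(log₂ n₂ − log₂ n₁).
log₂(10) − log₂(8) = 3.3219 − 3 = 0.3219.
ΔRT = 196.8 × 0.3219 = 63.355 ms.

63.4 ms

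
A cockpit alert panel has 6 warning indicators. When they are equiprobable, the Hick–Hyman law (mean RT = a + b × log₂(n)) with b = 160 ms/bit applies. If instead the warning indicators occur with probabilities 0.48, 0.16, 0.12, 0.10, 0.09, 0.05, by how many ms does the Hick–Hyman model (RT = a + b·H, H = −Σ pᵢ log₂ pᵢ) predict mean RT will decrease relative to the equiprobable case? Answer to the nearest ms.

68 ms

The RT saving is b·ΔH. Equiprobable H₀ = log₂(6) = 2.5850 bits; with the given probabilities H = 2.1593 bits.
b·(H₀ − H) = 160 × (2.5850 − 2.1593) = 68.11 ms.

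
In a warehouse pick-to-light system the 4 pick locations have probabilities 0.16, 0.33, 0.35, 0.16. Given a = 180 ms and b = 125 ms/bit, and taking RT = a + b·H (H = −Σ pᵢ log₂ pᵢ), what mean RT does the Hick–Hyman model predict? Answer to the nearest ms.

418 ms

H = 0.16·log₂(1/0.16) + 0.33·log₂(1/0.33) + 0.35·log₂(1/0.35) + 0.16·log₂(1/0.16) = 1.9040 bits.
RT = 180 + 125 × 1.9040 = 417.99 ms.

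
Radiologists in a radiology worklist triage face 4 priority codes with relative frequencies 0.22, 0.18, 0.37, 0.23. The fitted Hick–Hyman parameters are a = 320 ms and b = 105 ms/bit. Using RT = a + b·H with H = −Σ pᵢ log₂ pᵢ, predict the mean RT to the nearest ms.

524 ms

H = 0.22·log₂(1/0.22) + 0.18·log₂(1/0.18) + 0.37·log₂(1/0.37) + 0.23·log₂(1/0.23) = 1.9443 bits.
RT = 320 + 105 × 1.9443 = 524.15 ms.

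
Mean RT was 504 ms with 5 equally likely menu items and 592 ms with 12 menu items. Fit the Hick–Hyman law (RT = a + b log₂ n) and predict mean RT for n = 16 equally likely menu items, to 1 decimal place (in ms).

Solve the two-equation system in a and b:
  b = (592 − 504) / (log₂ 12 − log₂ 5) = 88 / (3.5850 − 2.3219) = 69.673 ms/bit
  a = 504 − 69.673 × 2.3219 = 342.223 ms
Then RT(16) = 342.223 + 69.673 × log₂ 16 = 342.223 + 69.673 × 4 ≈ 620.917 ms.

620.9 ms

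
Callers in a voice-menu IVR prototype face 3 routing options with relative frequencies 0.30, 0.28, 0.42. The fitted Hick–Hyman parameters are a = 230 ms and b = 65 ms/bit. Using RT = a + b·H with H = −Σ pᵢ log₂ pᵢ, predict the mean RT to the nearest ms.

331 ms

H = 0.30·log₂(1/0.30) + 0.28·log₂(1/0.28) + 0.42·log₂(1/0.42) = 1.5610 bits.
RT = 230 + 65 × 1.5610 = 331.46 ms.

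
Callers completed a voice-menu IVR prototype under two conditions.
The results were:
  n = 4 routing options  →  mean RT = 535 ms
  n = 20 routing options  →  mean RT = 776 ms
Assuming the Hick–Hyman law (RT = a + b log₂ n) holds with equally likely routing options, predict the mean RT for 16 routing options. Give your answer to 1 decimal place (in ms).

With log₂ n on the abscissa the relation is linear; from the two conditions:
  b = (776 − 535) / (log₂ 20 − log₂ 4) = 241 / (4.3219 − 2) = 103.793 ms/bit
  a = 535 − 103.793 × 2 = 327.414 ms
Then RT(16) = 327.414 + 103.793 × log₂ 16 = 327.414 + 103.793 × 4 ≈ 742.586 ms.

742.6 ms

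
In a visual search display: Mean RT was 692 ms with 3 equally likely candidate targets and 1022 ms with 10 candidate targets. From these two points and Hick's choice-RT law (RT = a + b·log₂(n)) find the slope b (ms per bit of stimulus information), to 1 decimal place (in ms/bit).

b = (RT₂ − RT₁)/(log₂ n₂ − log₂ n₁) = (1022 − 692)/(3.3219 − 1.5850) = 189.986 ms/bit.

190.0 ms/bit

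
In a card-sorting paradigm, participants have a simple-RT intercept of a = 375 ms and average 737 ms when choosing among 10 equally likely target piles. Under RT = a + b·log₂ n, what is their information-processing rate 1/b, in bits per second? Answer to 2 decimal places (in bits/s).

b = (737 − 375)/log₂ 10 = 362/3.3219 = 108.973 ms per bit = 0.10897 s/bit; the reciprocal is 9.177 bits/s.

9.18 bits/s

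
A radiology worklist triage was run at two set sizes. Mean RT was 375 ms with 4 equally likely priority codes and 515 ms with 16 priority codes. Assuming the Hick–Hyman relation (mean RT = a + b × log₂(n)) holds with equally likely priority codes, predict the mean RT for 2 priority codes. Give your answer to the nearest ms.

Solve the two-equation system in a and b:
  b = (515 − 375) / (log₂ 16 − log₂ 4) = 140 / (4 − 2) = 70 ms/bit
  a = 375 − 70 × 2 = 235 ms
Then RT(2) = 235 + 70 × log₂ 2 = 235 + 70 × 1 ≈ 305.000 ms.

305 ms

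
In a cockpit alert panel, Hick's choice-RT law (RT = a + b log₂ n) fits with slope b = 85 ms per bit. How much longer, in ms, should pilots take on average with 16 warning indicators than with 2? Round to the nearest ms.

255 ms

The intercept a cancels: ΔRT = b·(log₂ n₂ − log₂ n₁) = b·log₂(n₂/n₁).
log₂(16) − log₂(2) = log₂(16/2) = log₂(8) = 3.
ΔRT = 85 × 3.0000 = 255.000 ms.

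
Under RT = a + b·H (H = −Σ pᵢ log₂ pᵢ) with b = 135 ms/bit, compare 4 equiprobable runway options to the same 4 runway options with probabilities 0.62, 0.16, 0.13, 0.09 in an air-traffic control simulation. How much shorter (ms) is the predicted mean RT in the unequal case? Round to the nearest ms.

The RT saving is b·ΔH. Equiprobable H₀ = log₂(4) = 2.0000 bits; with the given probabilities H = 1.5459 bits.
b·(H₀ − H) = 135 × (2.0000 − 1.5459) = 61.30 ms.

61 ms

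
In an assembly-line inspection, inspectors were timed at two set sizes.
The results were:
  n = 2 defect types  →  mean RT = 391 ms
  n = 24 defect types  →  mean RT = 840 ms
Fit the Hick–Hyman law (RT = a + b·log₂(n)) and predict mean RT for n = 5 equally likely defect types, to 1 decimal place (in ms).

556.6 ms

With log₂ n on the abscissa the relation is linear; from the two conditions:
  b = (840 − 391) / (log₂ 24 − log₂ 2) = 449 / (4.5850 − 1) = 125.245 ms/bit
  a = 391 − 125.245 × 1 = 265.755 ms
Then RT(5) = 265.755 + 125.245 × log₂ 5 = 265.755 + 125.245 × 2.3219 ≈ 556.565 ms.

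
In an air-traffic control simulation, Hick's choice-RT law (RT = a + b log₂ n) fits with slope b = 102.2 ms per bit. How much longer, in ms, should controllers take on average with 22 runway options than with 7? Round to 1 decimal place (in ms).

168.8 ms

Only the slope matters, since a is common to both: ΔRT = b·log₂(n₂/n₁).
log₂(22) − log₂(7) = 4.4594 − 2.8074 = 1.6521.
ΔRT = 102.2 × 1.6521 = 168.842 ms.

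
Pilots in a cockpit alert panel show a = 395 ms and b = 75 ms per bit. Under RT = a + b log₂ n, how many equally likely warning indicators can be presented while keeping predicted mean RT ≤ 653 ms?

75·log₂ n ≤ 653 − 395 = 258, giving log₂ n ≤ 3.4400 and n ≤ 10.853. The largest whole number is 10.

10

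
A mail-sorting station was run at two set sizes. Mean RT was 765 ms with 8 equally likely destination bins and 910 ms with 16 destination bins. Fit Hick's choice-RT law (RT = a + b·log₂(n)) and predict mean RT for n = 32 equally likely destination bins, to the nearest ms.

1055 ms

RT is linear in log₂ n, so two points fix the line:
  b = (910 − 765) / (log₂ 16 − log₂ 8) = 145 / (4 − 3) = 145 ms/bit
  a = 765 − 145 × 3 = 330 ms
Then RT(32) = 330 + 145 × log₂ 32 = 330 + 145 × 5 ≈ 1055.000 ms.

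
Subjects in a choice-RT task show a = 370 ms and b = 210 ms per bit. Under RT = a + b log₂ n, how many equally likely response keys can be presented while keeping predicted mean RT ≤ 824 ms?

4

210·log₂ n ≤ 824 − 370 = 454, giving log₂ n ≤ 2.1619 and n ≤ 4.475. The largest whole number is 4.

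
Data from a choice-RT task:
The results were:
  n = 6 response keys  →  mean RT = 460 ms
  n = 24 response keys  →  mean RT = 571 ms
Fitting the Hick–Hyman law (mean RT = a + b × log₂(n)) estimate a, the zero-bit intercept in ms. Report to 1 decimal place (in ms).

316.5 ms

Slope: b = (571 − 460) / (log₂ 24 − log₂ 6) = 111/2.0000 = 55.500 ms/bit.
Intercept: a = 460 − 55.500·log₂(6) = 316.535 ms.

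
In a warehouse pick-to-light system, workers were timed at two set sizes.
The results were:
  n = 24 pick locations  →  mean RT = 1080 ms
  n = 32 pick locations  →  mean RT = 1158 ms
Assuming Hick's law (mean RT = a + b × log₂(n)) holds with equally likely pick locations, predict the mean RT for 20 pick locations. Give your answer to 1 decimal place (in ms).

1030.6 ms

Fit slope and intercept:
  b = (1158 − 1080) / (log₂ 32 − log₂ 24) = 78 / (5 − 4.5850) = 187.935 ms/bit
  a = 1080 − 187.935 × 4.5850 = 218.326 ms
Then RT(20) = 218.326 + 187.935 × log₂ 20 = 218.326 + 187.935 × 4.3219 ≈ 1030.567 ms.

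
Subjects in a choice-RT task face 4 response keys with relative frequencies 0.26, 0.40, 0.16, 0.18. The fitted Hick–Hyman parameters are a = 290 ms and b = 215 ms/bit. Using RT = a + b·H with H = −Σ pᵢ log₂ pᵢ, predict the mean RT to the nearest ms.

699 ms

H = 0.26·log₂(1/0.26) + 0.40·log₂(1/0.40) + 0.16·log₂(1/0.16) + 0.18·log₂(1/0.18) = 1.9024 bits.
RT = 290 + 215 × 1.9024 = 699.01 ms.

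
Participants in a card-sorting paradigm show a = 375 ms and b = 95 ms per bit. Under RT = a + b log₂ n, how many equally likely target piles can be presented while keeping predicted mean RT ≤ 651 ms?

7

Set 375 + 95·log₂ n ≤ 651 → log₂ n ≤ (651 − 375)/95 = 2.9053.
So n ≤ 2^2.9053 = 7.492; the largest integer n is 7.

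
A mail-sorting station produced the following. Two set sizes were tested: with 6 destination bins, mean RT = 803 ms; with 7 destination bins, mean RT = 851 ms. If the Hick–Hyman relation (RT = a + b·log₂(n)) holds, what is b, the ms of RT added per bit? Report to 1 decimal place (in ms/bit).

The slope on a log₂ axis is (851 − 803) / (2.8074 − 2.5850) = 215.835 ms/bit.

215.8 ms/bit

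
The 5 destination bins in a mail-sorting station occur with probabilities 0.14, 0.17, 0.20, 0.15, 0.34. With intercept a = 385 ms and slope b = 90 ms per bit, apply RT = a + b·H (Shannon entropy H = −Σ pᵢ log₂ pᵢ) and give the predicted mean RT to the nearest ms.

Entropy contributions −pᵢ log₂ pᵢ: 0.3971, 0.4346, 0.4644, 0.4105, 0.5292; sum H = 2.2358 bits.
RT = a + bH = 385 + 90·2.2358 = 586.22 ms.

586 ms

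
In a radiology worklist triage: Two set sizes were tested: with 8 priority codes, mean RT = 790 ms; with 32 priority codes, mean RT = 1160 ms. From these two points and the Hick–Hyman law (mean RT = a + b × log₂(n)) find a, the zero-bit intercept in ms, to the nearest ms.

b = (RT₂ − RT₁)/(log₂ n₂ − log₂ n₁) = (1160 − 790)/(5 − 3) = 185 ms/bit.
a = RT₁ − b·log₂ n₁ = 790 − 185 × 3 = 235.000 ms.

235 ms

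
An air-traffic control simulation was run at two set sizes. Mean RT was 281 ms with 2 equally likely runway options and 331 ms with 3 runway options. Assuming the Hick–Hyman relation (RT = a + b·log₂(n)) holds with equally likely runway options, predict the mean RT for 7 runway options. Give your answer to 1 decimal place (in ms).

435.5 ms

With log₂ n on the abscissa the relation is linear; from the two conditions:
  b = (331 − 281) / (log₂ 3 − log₂ 2) = 50 / (1.5850 − 1) = 85.476 ms/bit
  a = 281 − 85.476 × 1 = 195.524 ms
Then RT(7) = 195.524 + 85.476 × log₂ 7 = 195.524 + 85.476 × 2.8074 ≈ 435.485 ms.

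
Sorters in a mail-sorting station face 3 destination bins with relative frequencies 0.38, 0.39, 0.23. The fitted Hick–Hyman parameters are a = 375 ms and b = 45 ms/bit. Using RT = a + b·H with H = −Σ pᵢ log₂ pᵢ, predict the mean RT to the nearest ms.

H = 0.38·log₂(1/0.38) + 0.39·log₂(1/0.39) + 0.23·log₂(1/0.23) = 1.5479 bits.
RT = 375 + 45 × 1.5479 = 444.66 ms.

445 ms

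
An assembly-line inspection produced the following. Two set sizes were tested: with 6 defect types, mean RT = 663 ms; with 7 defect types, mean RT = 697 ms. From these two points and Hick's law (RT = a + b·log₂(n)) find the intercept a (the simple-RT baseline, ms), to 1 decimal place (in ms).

267.8 ms

The slope on a log₂ axis is (697 − 663) / (2.8074 − 2.5850) = 152.883 ms/bit.
Intercept: a = 663 − 152.883·log₂(6) = 267.803 ms.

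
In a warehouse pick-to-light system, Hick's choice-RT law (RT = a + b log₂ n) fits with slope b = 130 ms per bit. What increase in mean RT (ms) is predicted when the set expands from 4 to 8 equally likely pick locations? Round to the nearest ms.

130 ms

The intercept a cancels: ΔRT = b·(log₂ n₂ − log₂ n₁) = b·log₂(n₂/n₁).
log₂(8) − log₂(4) = log₂(8/4) = log₂(2) = 1.
ΔRT = 130 × 1.0000 = 130.000 ms.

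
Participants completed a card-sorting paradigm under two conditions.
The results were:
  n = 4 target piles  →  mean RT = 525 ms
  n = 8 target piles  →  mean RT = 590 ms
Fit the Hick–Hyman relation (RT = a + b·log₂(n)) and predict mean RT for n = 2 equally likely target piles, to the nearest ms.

460 ms

Fit slope and intercept:
  b = (590 − 525) / (log₂ 8 − log₂ 4) = 65 / (3 − 2) = 65 ms/bit
  a = 525 − 65 × 2 = 395 ms
Then RT(2) = 395 + 65 × log₂ 2 = 395 + 65 × 1 ≈ 460.000 ms.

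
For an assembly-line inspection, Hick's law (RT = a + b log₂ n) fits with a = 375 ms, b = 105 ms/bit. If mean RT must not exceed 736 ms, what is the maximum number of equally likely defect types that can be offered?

105·log₂ n ≤ 736 − 375 = 361, giving log₂ n ≤ 3.4381 and n ≤ 10.839. The largest whole number is 10.

10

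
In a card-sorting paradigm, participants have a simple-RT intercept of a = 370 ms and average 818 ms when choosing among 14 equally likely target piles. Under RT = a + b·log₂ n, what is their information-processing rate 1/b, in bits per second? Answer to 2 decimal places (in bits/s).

8.50 bits/s

Choice component = 818 − 370 = 448 ms over log₂(14) = 3.8074 bits.
b = 448 / 3.8074 = 117.667 ms/bit, so 1/b = 8.499 bits/s.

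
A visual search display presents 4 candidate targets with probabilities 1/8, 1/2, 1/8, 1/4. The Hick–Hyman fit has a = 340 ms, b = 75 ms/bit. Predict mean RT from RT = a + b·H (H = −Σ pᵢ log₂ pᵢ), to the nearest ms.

471 ms

H = −Σ pᵢ log₂ pᵢ = 0.125·3 + 0.5·1 + 0.125·3 + 0.25·2 = 1.750 bits.
RT = 340 + 75 × 1.750 = 471.25 ms.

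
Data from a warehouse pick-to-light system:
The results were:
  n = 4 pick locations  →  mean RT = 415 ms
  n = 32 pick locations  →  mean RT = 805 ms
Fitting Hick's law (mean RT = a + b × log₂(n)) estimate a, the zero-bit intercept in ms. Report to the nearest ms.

155 ms

The slope on a log₂ axis is (805 − 415) / (5 − 2) = 130 ms/bit.
a = RT₁ − b·log₂ n₁ = 415 − 130 × 2 = 155.000 ms.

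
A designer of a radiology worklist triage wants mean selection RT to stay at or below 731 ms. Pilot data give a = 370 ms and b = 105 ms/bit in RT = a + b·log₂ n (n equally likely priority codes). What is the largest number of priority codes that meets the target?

105·log₂ n ≤ 731 − 370 = 361, giving log₂ n ≤ 3.4381 and n ≤ 10.839. The largest whole number is 10.

10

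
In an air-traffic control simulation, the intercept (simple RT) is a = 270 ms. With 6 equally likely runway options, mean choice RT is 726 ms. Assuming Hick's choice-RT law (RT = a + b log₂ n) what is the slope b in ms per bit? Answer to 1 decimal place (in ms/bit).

176.4 ms/bit

6 alternatives carry log₂ 6 = 2.5850 bits; the choice cost is 726 − 270 = 456 ms, so b = 456/2.5850 = 176.405 ms/bit.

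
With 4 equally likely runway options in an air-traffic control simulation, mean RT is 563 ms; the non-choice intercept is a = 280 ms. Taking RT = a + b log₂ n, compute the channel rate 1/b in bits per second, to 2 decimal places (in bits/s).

b = (563 − 280)/log₂ 4 = 283/2 = 141.500 ms per bit = 0.14150 s/bit; the reciprocal is 7.067 bits/s.

7.07 bits/s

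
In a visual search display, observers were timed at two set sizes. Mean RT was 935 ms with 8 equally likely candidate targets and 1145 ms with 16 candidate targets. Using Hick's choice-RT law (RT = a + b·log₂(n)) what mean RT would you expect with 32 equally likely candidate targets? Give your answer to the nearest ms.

1355 ms

RT is linear in log₂ n, so two points fix the line:
  b = (1145 − 935) / (log₂ 16 − log₂ 8) = 210 / (4 − 3) = 210 ms/bit
  a = 935 − 210 × 3 = 305 ms
Then RT(32) = 305 + 210 × log₂ 32 = 305 + 210 × 5 ≈ 1355.000 ms.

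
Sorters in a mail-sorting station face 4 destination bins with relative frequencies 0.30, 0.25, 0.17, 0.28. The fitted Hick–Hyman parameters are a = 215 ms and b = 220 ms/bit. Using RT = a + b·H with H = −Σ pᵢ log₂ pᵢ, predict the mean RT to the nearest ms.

Entropy contributions −pᵢ log₂ pᵢ: 0.5211, 0.5000, 0.4346, 0.5142; sum H = 1.9699 bits.
RT = a + bH = 215 + 220·1.9699 = 648.38 ms.

648 ms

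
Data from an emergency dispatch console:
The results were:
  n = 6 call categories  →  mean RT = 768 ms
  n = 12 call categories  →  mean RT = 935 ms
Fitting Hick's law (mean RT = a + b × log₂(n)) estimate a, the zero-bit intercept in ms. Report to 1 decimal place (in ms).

Slope: b = (935 − 768) / (log₂ 12 − log₂ 6) = 167/1.0000 = 167.000 ms/bit.
Intercept: a = 768 − 167.000·log₂(6) = 336.311 ms.

336.3 ms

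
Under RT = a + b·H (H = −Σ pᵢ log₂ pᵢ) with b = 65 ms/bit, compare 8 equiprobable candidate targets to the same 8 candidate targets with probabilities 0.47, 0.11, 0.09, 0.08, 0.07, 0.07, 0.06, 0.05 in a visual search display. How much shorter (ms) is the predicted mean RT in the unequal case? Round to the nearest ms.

Equiprobable entropy H₀ = log₂ 8 = 3.0000 bits.
Skewed entropy H = −Σ pᵢ log₂ pᵢ = 2.4631 bits.
ΔRT = b·(H₀ − H) = 65 × 0.5369 = 34.90 ms.

35 ms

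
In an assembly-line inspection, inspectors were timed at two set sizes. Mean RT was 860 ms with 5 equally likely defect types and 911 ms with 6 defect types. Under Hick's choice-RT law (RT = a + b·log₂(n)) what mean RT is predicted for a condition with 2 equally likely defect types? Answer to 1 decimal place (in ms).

RT is linear in log₂ n, so two points fix the line:
  b = (911 − 860) / (log₂ 6 − log₂ 5) = 51 / (2.5850 − 2.3219) = 193.891 ms/bit
  a = 860 − 193.891 × 2.3219 = 409.799 ms
Then RT(2) = 409.799 + 193.891 × log₂ 2 = 409.799 + 193.891 × 1 ≈ 603.690 ms.

603.7 ms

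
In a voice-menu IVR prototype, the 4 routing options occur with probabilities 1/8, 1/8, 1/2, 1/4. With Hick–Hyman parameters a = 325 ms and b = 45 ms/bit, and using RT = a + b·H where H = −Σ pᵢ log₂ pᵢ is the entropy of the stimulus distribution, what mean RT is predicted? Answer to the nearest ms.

H = −Σ pᵢ log₂ pᵢ = 0.125·3 + 0.125·3 + 0.5·1 + 0.25·2 = 1.750 bits.
RT = 325 + 45 × 1.750 = 403.75 ms.

404 ms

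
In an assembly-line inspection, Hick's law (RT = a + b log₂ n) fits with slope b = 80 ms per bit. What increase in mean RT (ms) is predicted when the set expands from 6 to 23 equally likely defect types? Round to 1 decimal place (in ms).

Only the slope matters, since a is common to both: ΔRT = b·log₂(n₂/n₁).
log₂(23) − log₂(6) = 4.5236 − 2.5850 = 1.9386.
ΔRT = 80 × 1.9386 = 155.088 ms.

155.1 ms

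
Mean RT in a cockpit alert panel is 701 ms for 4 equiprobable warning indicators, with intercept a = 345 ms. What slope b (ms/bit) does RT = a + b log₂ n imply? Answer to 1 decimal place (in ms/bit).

4 alternatives carry log₂ 4 = 2 bits; the choice cost is 701 − 345 = 356 ms, so b = 356/2 = 178.000 ms/bit.

178.0 ms/bit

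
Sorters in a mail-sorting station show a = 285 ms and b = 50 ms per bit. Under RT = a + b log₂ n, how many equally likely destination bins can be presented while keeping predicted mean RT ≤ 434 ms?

Information budget: (434 − 285)/50 = 2.9800 bits, so n ≤ 2^2.9800 = 7.890 → at most 7.

7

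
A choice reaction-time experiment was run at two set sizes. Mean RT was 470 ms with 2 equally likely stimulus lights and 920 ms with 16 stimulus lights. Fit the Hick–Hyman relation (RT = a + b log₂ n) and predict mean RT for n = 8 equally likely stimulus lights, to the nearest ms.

770 ms

Solve the two-equation system in a and b:
  b = (920 − 470) / (log₂ 16 − log₂ 2) = 450 / (4 − 1) = 150 ms/bit
  a = 470 − 150 × 1 = 320 ms
Then RT(8) = 320 + 150 × log₂ 8 = 320 + 150 × 3 ≈ 770.000 ms.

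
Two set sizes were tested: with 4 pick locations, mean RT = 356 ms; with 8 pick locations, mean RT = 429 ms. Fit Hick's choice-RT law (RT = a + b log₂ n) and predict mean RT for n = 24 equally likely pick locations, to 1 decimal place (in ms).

RT is linear in log₂ n, so two points fix the line:
  b = (429 − 356) / (log₂ 8 − log₂ 4) = 73 / (3 − 2) = 73.000 ms/bit
  a = 356 − 73.000 × 2 = 210.000 ms
Then RT(24) = 210.000 + 73.000 × log₂ 24 = 210.000 + 73.000 × 4.5850 ≈ 544.702 ms.

544.7 ms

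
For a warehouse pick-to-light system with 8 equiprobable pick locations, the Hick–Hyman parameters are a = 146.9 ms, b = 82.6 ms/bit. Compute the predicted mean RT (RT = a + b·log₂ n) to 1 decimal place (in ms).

log₂(8) = 3 bits, so RT = 146.9 + 82.6 × 3 ≈ 394.700 ms.

394.7 ms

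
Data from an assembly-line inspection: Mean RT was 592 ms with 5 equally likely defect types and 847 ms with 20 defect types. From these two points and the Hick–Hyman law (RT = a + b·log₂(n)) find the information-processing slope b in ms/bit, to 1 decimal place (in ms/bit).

127.5 ms/bit

b = (RT₂ − RT₁)/(log₂ n₂ − log₂ n₁) = (847 − 592)/(4.3219 − 2.3219) = 127.500 ms/bit.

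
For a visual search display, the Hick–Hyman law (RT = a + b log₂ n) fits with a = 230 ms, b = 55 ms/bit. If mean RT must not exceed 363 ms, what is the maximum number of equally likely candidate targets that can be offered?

5

Information budget: (363 − 230)/55 = 2.4182 bits, so n ≤ 2^2.4182 = 5.345 → at most 5.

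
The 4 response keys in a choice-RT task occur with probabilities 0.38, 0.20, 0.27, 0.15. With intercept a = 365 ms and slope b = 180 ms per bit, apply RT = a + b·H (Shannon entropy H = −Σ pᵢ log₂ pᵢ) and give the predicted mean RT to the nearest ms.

710 ms

Entropy contributions −pᵢ log₂ pᵢ: 0.5305, 0.4644, 0.5100, 0.4105; sum H = 1.9154 bits.
RT = a + bH = 365 + 180·1.9154 = 709.77 ms.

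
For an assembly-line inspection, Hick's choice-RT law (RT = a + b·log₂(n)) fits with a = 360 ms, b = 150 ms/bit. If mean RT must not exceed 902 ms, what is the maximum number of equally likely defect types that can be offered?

Information budget: (902 − 360)/150 = 3.6133 bits, so n ≤ 2^3.6133 = 12.238 → at most 12.

12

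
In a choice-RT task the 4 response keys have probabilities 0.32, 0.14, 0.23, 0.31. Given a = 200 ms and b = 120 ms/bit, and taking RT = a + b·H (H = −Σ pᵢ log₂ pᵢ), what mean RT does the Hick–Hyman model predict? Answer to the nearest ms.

432 ms

H = 0.32·log₂(1/0.32) + 0.14·log₂(1/0.14) + 0.23·log₂(1/0.23) + 0.31·log₂(1/0.31) = 1.9346 bits.
RT = 200 + 120 × 1.9346 = 432.15 ms.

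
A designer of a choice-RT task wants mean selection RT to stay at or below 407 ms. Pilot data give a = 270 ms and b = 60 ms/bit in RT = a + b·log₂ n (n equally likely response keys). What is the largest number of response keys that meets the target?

60·log₂ n ≤ 407 − 270 = 137, giving log₂ n ≤ 2.2833 and n ≤ 4.868. The largest whole number is 4.

4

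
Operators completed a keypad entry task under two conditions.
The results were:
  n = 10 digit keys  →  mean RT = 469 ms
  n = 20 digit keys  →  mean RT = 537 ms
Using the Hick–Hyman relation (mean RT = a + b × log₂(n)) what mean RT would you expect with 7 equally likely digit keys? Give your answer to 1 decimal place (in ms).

RT is linear in log₂ n, so two points fix the line:
  b = (537 − 469) / (log₂ 20 − log₂ 10) = 68 / (4.3219 − 3.3219) = 68.000 ms/bit
  a = 469 − 68.000 × 3.3219 = 243.109 ms
Then RT(7) = 243.109 + 68.000 × log₂ 7 = 243.109 + 68.000 × 2.8074 ≈ 434.009 ms.

434.0 ms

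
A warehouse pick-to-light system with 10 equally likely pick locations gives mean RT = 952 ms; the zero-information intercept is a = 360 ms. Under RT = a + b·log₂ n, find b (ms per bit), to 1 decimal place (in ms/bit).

10 alternatives carry log₂ 10 = 3.3219 bits; the choice cost is 952 − 360 = 592 ms, so b = 592/3.3219 = 178.210 ms/bit.

178.2 ms/bit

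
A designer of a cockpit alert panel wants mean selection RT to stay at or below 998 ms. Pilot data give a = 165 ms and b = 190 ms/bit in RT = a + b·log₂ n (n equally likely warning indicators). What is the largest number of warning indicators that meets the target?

20

Set 165 + 190·log₂ n ≤ 998 → log₂ n ≤ (998 − 165)/190 = 4.3842.
So n ≤ 2^4.3842 = 20.882; the largest integer n is 20.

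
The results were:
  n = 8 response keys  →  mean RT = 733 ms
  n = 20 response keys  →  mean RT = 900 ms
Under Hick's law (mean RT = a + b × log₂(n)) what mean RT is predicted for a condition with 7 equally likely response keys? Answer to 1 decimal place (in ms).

708.7 ms

Fit slope and intercept:
  b = (900 − 733) / (log₂ 20 − log₂ 8) = 167 / (4.3219 − 3) = 126.331 ms/bit
  a = 733 − 126.331 × 3 = 354.008 ms
Then RT(7) = 354.008 + 126.331 × log₂ 7 = 354.008 + 126.331 × 2.8074 ≈ 708.663 ms.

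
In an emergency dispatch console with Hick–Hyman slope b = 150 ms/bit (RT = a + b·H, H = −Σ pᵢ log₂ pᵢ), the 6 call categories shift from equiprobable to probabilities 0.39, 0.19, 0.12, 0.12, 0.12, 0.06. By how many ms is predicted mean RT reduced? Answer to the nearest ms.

38 ms

The RT saving is b·ΔH. Equiprobable H₀ = log₂(6) = 2.5850 bits; with the given probabilities H = 2.3298 bits.
b·(H₀ − H) = 150 × (2.5850 − 2.3298) = 38.28 ms.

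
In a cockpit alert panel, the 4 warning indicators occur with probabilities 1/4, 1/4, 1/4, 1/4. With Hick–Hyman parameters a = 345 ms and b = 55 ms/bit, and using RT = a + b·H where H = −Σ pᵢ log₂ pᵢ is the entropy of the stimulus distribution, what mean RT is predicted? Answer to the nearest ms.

455 ms

H = −Σ pᵢ log₂ pᵢ = 0.25·2 + 0.25·2 + 0.25·2 + 0.25·2 = 2.000 bits.
RT = 345 + 55 × 2.000 = 455.00 ms.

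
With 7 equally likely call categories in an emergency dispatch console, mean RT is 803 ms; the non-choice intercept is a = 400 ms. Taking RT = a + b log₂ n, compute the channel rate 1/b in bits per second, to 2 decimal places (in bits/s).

6.97 bits/s

Choice component = 803 − 400 = 403 ms over log₂(7) = 2.8074 bits.
b = 403 / 2.8074 = 143.551 ms/bit, so 1/b = 6.966 bits/s.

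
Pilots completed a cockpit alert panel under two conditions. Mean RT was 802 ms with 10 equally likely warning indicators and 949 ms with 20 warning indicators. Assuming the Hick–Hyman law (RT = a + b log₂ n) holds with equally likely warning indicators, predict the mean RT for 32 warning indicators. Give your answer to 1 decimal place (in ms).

1048.7 ms

With log₂ n on the abscissa the relation is linear; from the two conditions:
  b = (949 − 802) / (log₂ 20 − log₂ 10) = 147 / (4.3219 − 3.3219) = 147.000 ms/bit
  a = 802 − 147.000 × 3.3219 = 313.677 ms
Then RT(32) = 313.677 + 147.000 × log₂ 32 = 313.677 + 147.000 × 5 ≈ 1048.677 ms.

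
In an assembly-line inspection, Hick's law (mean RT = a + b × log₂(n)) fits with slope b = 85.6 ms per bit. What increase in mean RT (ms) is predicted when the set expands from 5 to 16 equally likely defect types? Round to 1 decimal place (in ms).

143.6 ms

The intercept a cancels: ΔRT = b·(log₂ n₂ − log₂ n₁) = b·log₂(n₂/n₁).
log₂(16) − log₂(5) = 4 − 2.3219 = 1.6781.
ΔRT = 85.6 × 1.6781 = 143.643 ms.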